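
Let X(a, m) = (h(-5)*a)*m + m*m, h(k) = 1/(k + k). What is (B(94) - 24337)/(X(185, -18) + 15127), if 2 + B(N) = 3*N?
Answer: -24057/15784 ≈ -1.5241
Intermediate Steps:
h(k) = 1/(2*k)
X(a, m) = m² - a*m/10 (X(a, m) = (((½)/(-5))*a)*m + m*m = (((½)*(-⅕))*a)*m + m² = (-a/10)*m + m² = -a*m/10 + m² = m² - a*m/10)
B(N) = -2 + 3*N
(B(94) - 24337)/(X(185, -18) + 15127) = ((-2 + 3*94) - 24337)/((⅒)*(-18)*(-1*185 + 10*(-18)) + 15127) = ((-2 + 282) - 24337)/((⅒)*(-18)*(-185 - 180) + 15127) = (280 - 24337)/((⅒)*(-18)*(-365) + 15127) = -24057/(657 + 15127) = -24057/15784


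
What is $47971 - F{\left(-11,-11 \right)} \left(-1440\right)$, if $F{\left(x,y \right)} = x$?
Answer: $32131$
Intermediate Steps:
$47971 - F{\left(-11,-11 \right)} \left(-1440\right) = 47971 - \left(-11\right) \left(-1440\right) = 47971 - 15840 = 32131$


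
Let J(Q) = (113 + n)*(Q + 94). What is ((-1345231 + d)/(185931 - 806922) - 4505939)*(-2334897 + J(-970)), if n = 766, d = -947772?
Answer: 965329339430371994/68999 ≈ 1.3990e+13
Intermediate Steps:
J(Q) = 82626 + 879*Q (J(Q) = (113 + 766)*(Q + 94) = 879*(94 + Q) = 82626 + 879*Q)
((-1345231 + d)/(185931 - 806922) - 4505939)*(-2334897 + J(-970)) = ((-1345231 - 947772)/(185931 - 806922) - 4505939)*(-2334897 + (82626 + 879*(-970))) = (-2293003/(-620991) - 4505939)*(-2334897 + (82626 - 852630)) = (-2293003*(-1/620991) - 4505939)*(-2334897 - 770004) = (2293003/620991 - 4505939)*(-3104901) = -2798145272546/620991*(-3104901) = 965329339430371994/68999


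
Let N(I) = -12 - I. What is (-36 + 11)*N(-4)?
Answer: 200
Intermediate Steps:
(-36 + 11)*N(-4) = (-36 + 11)*(-12 - 1*(-4)) = -25*(-12 + 4) = -25*(-8) = 200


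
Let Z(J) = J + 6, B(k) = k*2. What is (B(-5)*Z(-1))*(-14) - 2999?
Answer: -2299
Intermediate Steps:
B(k) = 2*k
Z(J) = 6 + J
(B(-5)*Z(-1))*(-14) - 2999 = ((2*(-5))*(6 - 1))*(-14) - 2999 = -10*5*(-14) - 2999 = -50*(-14) - 2999 = 700 - 2999 = -2299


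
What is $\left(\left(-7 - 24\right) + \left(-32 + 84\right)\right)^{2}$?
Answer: $441$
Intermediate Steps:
$\left(\left(-7 - 24\right) + \left(-32 + 84\right)\right)^{2} = \left(\left(-7 - 24\right) + 52\right)^{2} = \left(-31 + 52\right)^{2} = 21^{2} = 441$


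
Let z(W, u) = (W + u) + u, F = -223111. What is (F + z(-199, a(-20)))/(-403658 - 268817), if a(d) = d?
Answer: 8934/26899 ≈ 0.33213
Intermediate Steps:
z(W, u) = W + 2*u
(F + z(-199, a(-20)))/(-403658 - 268817) = (-223111 + (-199 + 2*(-20)))/(-403658 - 268817) = (-223111 + (-199 - 40))/(-672475) = (-223111 - 239)*(-1/672475) = -223350*(-1/672475) = 8934/26899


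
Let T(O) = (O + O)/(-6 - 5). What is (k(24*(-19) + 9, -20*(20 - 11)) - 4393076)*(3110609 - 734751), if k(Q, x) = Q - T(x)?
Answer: -114823109753954/11 ≈ -1.0438e+13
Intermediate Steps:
T(O) = -2*O/11 (T(O) = (2*O)/(-11) = (2*O)*(-1/11) = -2*O/11)
k(Q, x) = Q + 2*x/11 (k(Q, x) = Q - (-2)*x/11 = Q + 2*x/11)
(k(24*(-19) + 9, -20*(20 - 11)) - 4393076)*(3110609 - 734751) = (((24*(-19) + 9) + 2*(-20*(20 - 11))/11) - 4393076)*(3110609 - 734751) = (((-456 + 9) + 2*(-20*9)/11) - 4393076)*2375858 = ((-447 + (2/11)*(-180)) - 4393076)*2375858 = ((-447 - 360/11) - 4393076)*2375858 = (-5277/11 - 4393076)*2375858 = -48329113/11*2375858 = -114823109753954/11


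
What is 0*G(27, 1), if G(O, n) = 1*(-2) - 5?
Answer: 0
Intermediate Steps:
G(O, n) = -7 (G(O, n) = -2 - 5 = -7)
0*G(27, 1) = 0*(-7) = 0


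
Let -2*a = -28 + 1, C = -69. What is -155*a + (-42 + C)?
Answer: -4407/2 ≈ -2203.5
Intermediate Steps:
a = 27/2 (a = -(-28 + 1)/2 = -½*(-27) = 27/2 ≈ 13.500)
-155*a + (-42 + C) = -155*27/2 + (-42 - 69) = -4185/2 - 111 = -4407/2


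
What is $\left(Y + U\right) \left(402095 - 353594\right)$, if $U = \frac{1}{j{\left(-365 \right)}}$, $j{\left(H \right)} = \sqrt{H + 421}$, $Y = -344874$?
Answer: $-16726733874 + \frac{48501 \sqrt{14}}{28} \approx -1.6727 \cdot 10^{10}$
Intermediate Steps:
$j{\left(H \right)} = \sqrt{421 + H}$
$U = \frac{\sqrt{14}}{28}$ ($U = \frac{1}{\sqrt{421 - 365}} = \frac{1}{\sqrt{56}} = \frac{1}{2 \sqrt{14}} = \frac{\sqrt{14}}{28} \approx 0.13363$)
$\left(Y + U\right) \left(402095 - 353594\right) = \left(-344874 + \frac{\sqrt{14}}{28}\right) \left(402095 - 353594\right) = \left(-344874 + \frac{\sqrt{14}}{28}\right) 48501 = -16726733874 + \frac{48501 \sqrt{14}}{28}$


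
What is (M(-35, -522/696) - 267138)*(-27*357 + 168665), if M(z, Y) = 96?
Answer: -42466621092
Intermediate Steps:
(M(-35, -522/696) - 267138)*(-27*357 + 168665) = (96 - 267138)*(-27*357 + 168665) = -267042*(-9639 + 168665) = -267042*159026 = -42466621092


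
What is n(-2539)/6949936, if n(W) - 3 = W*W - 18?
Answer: 3223253/3474968 ≈ 0.92756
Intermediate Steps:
n(W) = -15 + W² (n(W) = 3 + (W*W - 18) = 3 + (W² - 18) = 3 + (-18 + W²) = -15 + W²)
n(-2539)/6949936 = (-15 + (-2539)²)/6949936 = (-15 + 6446521)*(1/6949936) = 6446506*(1/6949936) = 3223253/3474968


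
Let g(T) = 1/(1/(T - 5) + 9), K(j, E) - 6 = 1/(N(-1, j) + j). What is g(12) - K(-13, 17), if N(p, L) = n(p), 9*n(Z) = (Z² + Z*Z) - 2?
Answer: -4837/832 ≈ -5.8137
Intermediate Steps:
n(Z) = -2/9 + 2*Z²/9 (n(Z) = ((Z² + Z*Z) - 2)/9 = ((Z² + Z²) - 2)/9 = (2*Z² - 2)/9 = (-2 + 2*Z²)/9 = -2/9 + 2*Z²/9)
N(p, L) = -2/9 + 2*p²/9
K(j, E) = 6 + 1/j (K(j, E) = 6 + 1/((-2/9 + (2/9)*(-1)²) + j) = 6 + 1/((-2/9 + (2/9)*1) + j) = 6 + 1/((-2/9 + 2/9) + j) = 6 + 1/(0 + j) = 6 + 1/j)
g(T) = 1/(9 + 1/(-5 + T)) (g(T) = 1/(1/(-5 + T) + 9) = 1/(9 + 1/(-5 + T)))
g(12) - K(-13, 17) = (-5 + 12)/(-44 + 9*12) - (6 + 1/(-13)) = 7/(-44 + 108) - (6 - 1/13) = 7/64 - 1*77/13 = (1/64)*7 - 77/13 = 7/64 - 77/13 = -4837/832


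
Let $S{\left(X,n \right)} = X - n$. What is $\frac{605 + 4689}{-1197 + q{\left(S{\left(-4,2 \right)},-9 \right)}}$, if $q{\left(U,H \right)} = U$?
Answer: $- \frac{5294}{1203} \approx -4.4007$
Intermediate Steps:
$\frac{605 + 4689}{-1197 + q{\left(S{\left(-4,2 \right)},-9 \right)}} = \frac{605 + 4689}{-1197 - 6} = \frac{5294}{-1197 - 6} = \frac{5294}{-1203} = 5294 \left(- \frac{1}{1203}\right) = - \frac{5294}{1203}$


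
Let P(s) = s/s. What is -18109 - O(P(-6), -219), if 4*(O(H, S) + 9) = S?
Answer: -72181/4 ≈ -18045.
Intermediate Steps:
P(s) = 1
O(H, S) = -9 + S/4
-18109 - O(P(-6), -219) = -18109 - (-9 + (1/4)*(-219)) = -18109 - (-9 - 219/4) = -18109 - 1*(-255/4) = -18109 + 255/4 = -72181/4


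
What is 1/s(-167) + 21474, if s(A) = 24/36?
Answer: 42951/2 ≈ 21476.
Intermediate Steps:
s(A) = 2/3 (s(A) = 24*(1/36) = 2/3)
1/s(-167) + 21474 = 1/(2/3) + 21474 = 3/2 + 21474 = 42951/2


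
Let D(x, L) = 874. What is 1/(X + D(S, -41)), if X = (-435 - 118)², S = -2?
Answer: 1/306683 ≈ 3.2607e-6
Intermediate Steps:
X = 305809 (X = (-553)² = 305809)
1/(X + D(S, -41)) = 1/(305809 + 874) = 1/306683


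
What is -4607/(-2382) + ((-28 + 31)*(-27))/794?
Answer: 2182/1191 ≈ 1.8321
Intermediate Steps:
-4607/(-2382) + ((-28 + 31)*(-27))/794 = -4607*(-1/2382) + (3*(-27))*(1/794) = 4607/2382 - 81*1/794 = 4607/2382 - 81/794 = 2182/1191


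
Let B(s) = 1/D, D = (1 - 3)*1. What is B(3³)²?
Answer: ¼ ≈ 0.25000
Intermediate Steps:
D = -2 (D = -2*1 = -2)
B(s) = -½ (B(s) = 1/(-2) = -½)
B(3³)² = (-½)² = ¼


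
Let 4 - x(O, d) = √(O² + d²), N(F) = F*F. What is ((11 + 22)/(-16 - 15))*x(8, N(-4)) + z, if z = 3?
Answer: -39/31 + 264*√5/31 ≈ 17.785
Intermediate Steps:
N(F) = F²
x(O, d) = 4 - √(O² + d²)
((11 + 22)/(-16 - 15))*x(8, N(-4)) + z = ((11 + 22)/(-16 - 15))*(4 - √(8² + ((-4)²)²)) + 3 = (33/(-31))*(4 - √(64 + 16²)) + 3 = (33*(-1/31))*(4 - √(64 + 256)) + 3 = -33*(4 - √320)/31 + 3 = -33*(4 - 8*√5)/31 + 3 = (-132/31 + 264*√5/31) + 3 = -39/31 + 264*√5/31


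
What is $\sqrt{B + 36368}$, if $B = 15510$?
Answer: $\sqrt{51878} \approx 227.77$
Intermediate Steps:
$\sqrt{B + 36368} = \sqrt{15510 + 36368} = \sqrt{51878}$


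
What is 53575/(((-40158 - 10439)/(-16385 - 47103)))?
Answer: 3401369600/50597 ≈ 67225.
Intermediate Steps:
53575/(((-40158 - 10439)/(-16385 - 47103))) = 53575/((-50597/(-63488))) = 53575/((-50597*(-1/63488))) = 53575/(50597/63488) = 53575*(63488/50597) = 3401369600/50597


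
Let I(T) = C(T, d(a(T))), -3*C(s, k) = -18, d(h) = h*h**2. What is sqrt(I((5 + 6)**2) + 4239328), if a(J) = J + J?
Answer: sqrt(4239334) ≈ 2059.0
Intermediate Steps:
a(J) = 2*J
d(h) = h**3
C(s, k) = 6 (C(s, k) = -1/3*(-18) = 6)
I(T) = 6
sqrt(I((5 + 6)**2) + 4239328) = sqrt(6 + 4239328) = sqrt(4239334)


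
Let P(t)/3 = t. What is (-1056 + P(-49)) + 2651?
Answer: 1448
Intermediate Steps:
P(t) = 3*t
(-1056 + P(-49)) + 2651 = (-1056 + 3*(-49)) + 2651 = (-1056 - 147) + 2651 = -1203 + 2651 = 1448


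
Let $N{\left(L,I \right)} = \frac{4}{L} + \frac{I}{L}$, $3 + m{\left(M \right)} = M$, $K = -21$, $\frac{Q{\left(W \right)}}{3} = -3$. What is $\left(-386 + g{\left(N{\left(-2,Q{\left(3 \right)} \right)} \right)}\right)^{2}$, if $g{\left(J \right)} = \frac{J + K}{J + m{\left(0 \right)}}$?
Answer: $121801$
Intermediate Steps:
$Q{\left(W \right)} = -9$ ($Q{\left(W \right)} = 3 \left(-3\right) = -9$)
$m{\left(M \right)} = -3 + M$
$g{\left(J \right)} = \frac{-21 + J}{-3 + J}$ ($g{\left(J \right)} = \frac{J - 21}{J + \left(-3 + 0\right)} = \frac{-21 + J}{J - 3} = \frac{-21 + J}{-3 + J}$)
$\left(-386 + g{\left(N{\left(-2,Q{\left(3 \right)} \right)} \right)}\right)^{2} = \left(-386 + \frac{-21 + \frac{4 - 9}{-2}}{-3 + \frac{4 - 9}{-2}}\right)^{2} = \left(-386 + \frac{-21 - - \frac{5}{2}}{-3 - - \frac{5}{2}}\right)^{2} = \left(-386 + \frac{-21 + \frac{5}{2}}{-3 + \frac{5}{2}}\right)^{2} = \left(-386 + \frac{1}{- \frac{1}{2}} \left(- \frac{37}{2}\right)\right)^{2} = \left(-386 - -37\right)^{2} = \left(-386 + 37\right)^{2} = \left(-349\right)^{2} = 121801$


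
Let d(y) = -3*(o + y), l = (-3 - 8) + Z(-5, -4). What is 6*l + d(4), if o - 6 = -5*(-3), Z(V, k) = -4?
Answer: -165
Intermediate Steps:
o = 21 (o = 6 - 5*(-3) = 6 + 15 = 21)
l = -15 (l = (-3 - 8) - 4 = -11 - 4 = -15)
d(y) = -63 - 3*y (d(y) = -3*(21 + y) = -63 - 3*y)
6*l + d(4) = 6*(-15) + (-63 - 3*4) = -90 + (-63 - 12) = -90 - 75 = -165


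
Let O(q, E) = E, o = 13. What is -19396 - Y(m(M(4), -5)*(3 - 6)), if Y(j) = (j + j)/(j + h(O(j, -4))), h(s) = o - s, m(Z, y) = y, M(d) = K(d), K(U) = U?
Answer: -310351/16 ≈ -19397.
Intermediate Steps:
M(d) = d
h(s) = 13 - s
Y(j) = 2*j/(17 + j) (Y(j) = (j + j)/(j + (13 - 1*(-4))) = (2*j)/(j + (13 + 4)) = (2*j)/(j + 17) = (2*j)/(17 + j) = 2*j/(17 + j))
-19396 - Y(m(M(4), -5)*(3 - 6)) = -19396 - 2*(-5*(3 - 6))/(17 - 5*(3 - 6)) = -19396 - 2*(-5*(-3))/(17 - 5*(-3)) = -19396 - 2*15/(17 + 15) = -19396 - 2*15/32 = -19396 - 1*15/16 = -19396 - 15/16 = -310351/16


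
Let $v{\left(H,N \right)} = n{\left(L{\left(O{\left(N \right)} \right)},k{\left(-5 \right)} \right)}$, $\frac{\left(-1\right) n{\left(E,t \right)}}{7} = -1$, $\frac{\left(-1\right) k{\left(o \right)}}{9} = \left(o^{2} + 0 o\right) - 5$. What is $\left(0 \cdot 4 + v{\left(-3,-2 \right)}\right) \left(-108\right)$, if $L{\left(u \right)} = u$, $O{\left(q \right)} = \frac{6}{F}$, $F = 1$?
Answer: $-756$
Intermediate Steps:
$O{\left(q \right)} = 6$ ($O{\left(q \right)} = \frac{6}{1} = 6 \cdot 1 = 6$)
$k{\left(o \right)} = 45 - 9 o^{2}$ ($k{\left(o \right)} = - 9 \left(\left(o^{2} + 0 o\right) - 5\right) = - 9 \left(\left(o^{2} + 0\right) - 5\right) = - 9 \left(o^{2} - 5\right) = - 9 \left(-5 + o^{2}\right) = 45 - 9 o^{2}$)
$n{\left(E,t \right)} = 7$ ($n{\left(E,t \right)} = \left(-7\right) \left(-1\right) = 7$)
$v{\left(H,N \right)} = 7$
$\left(0 \cdot 4 + v{\left(-3,-2 \right)}\right) \left(-108\right) = \left(0 \cdot 4 + 7\right) \left(-108\right) = \left(0 + 7\right) \left(-108\right) = 7 \left(-108\right) = -756$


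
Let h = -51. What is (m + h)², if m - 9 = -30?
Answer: 5184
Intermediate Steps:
m = -21 (m = 9 - 30 = -21)
(m + h)² = (-21 - 51)² = (-72)² = 5184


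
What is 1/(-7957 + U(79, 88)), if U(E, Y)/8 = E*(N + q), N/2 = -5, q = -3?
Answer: -1/16173 ≈ -6.1831e-5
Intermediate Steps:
N = -10 (N = 2*(-5) = -10)
U(E, Y) = -104*E (U(E, Y) = 8*(E*(-10 - 3)) = 8*(E*(-13)) = 8*(-13*E) = -104*E)
1/(-7957 + U(79, 88)) = 1/(-7957 - 104*79) = 1/(-7957 - 8216) = 1/(-16173) = -1/16173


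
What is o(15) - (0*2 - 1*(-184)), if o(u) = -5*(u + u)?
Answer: -334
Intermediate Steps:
o(u) = -10*u
o(15) - (0*2 - 1*(-184)) = -10*15 - (0*2 - 1*(-184)) = -150 - (0 + 184) = -150 - 1*184 = -150 - 184 = -334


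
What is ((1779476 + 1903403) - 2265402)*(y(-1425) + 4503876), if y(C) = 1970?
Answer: 6386933070542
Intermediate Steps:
((1779476 + 1903403) - 2265402)*(y(-1425) + 4503876) = ((1779476 + 1903403) - 2265402)*(1970 + 4503876) = (3682879 - 2265402)*4505846 = 1417477*4505846 = 6386933070542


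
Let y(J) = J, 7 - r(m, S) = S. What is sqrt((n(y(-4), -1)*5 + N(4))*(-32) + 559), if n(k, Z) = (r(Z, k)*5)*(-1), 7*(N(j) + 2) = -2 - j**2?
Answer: 3*sqrt(51751)/7 ≈ 97.495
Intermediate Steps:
r(m, S) = 7 - S
N(j) = -16/7 - j**2/7 (N(j) = -2 + (-2 - j**2)/7 = -2 + (-2/7 - j**2/7) = -16/7 - j**2/7)
n(k, Z) = -35 + 5*k (n(k, Z) = ((7 - k)*5)*(-1) = (35 - 5*k)*(-1) = -35 + 5*k)
sqrt((n(y(-4), -1)*5 + N(4))*(-32) + 559) = sqrt(((-35 + 5*(-4))*5 + (-16/7 - 1/7*4**2))*(-32) + 559) = sqrt(((-35 - 20)*5 + (-16/7 - 1/7*16))*(-32) + 559) = sqrt((-55*5 + (-16/7 - 16/7))*(-32) + 559) = sqrt((-275 - 32/7)*(-32) + 559) = sqrt(-1957/7*(-32) + 559) = sqrt(62624/7 + 559) = sqrt(66537/7) = 3*sqrt(51751)/7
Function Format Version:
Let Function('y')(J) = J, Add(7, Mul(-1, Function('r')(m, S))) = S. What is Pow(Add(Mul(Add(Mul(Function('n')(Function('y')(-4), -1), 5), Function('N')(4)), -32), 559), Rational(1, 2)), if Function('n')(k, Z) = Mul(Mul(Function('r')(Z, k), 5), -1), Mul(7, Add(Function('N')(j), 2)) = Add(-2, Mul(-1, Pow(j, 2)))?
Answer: Mul(Rational(3, 7), Pow(51751, Rational(1, 2))) ≈ 97.495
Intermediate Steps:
Function('r')(m, S) = Add(7, Mul(-1, S))
Function('N')(j) = Add(Rational(-16, 7), Mul(Rational(-1, 7), Pow(j, 2))) (Function('N')(j) = Add(-2, Mul(Rational(1, 7), Add(-2, Mul(-1, Pow(j, 2))))) = Add(-2, Add(Rational(-2, 7), Mul(Rational(-1, 7), Pow(j, 2)))) = Add(Rational(-16, 7), Mul(Rational(-1, 7), Pow(j, 2))))
Function('n')(k, Z) = Add(-35, Mul(5, k)) (Function('n')(k, Z) = Mul(Mul(Add(7, Mul(-1, k)), 5), -1) = Mul(Add(35, Mul(-5, k)), -1) = Add(-35, Mul(5, k)))
Pow(Add(Mul(Add(Mul(Function('n')(Function('y')(-4), -1), 5), Function('N')(4)), -32), 559), Rational(1, 2)) = Pow(Add(Mul(Add(Mul(Add(-35, Mul(5, -4)), 5), Add(Rational(-16, 7), Mul(Rational(-1, 7), Pow(4, 2)))), -32), 559), Rational(1, 2)) = Pow(Add(Mul(Add(Mul(Add(-35, -20), 5), Add(Rational(-16, 7), Mul(Rational(-1, 7), 16))), -32), 559), Rational(1, 2)) = Pow(Add(Mul(Add(Mul(-55, 5), Add(Rational(-16, 7), Rational(-16, 7))), -32), 559), Rational(1, 2)) = Pow(Add(Mul(Add(-275, Rational(-32, 7)), -32), 559), Rational(1, 2)) = Pow(Add(Mul(Rational(-1957, 7), -32), 559), Rational(1, 2)) = Pow(Add(Rational(62624, 7), 559), Rational(1, 2)) = Pow(Rational(66537, 7), Rational(1, 2)) = Mul(Rational(3, 7), Pow(51751, Rational(1, 2)))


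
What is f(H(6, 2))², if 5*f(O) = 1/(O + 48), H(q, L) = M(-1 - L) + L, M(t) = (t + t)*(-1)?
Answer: 1/78400 ≈ 1.2755e-5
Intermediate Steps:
M(t) = -2*t (M(t) = (2*t)*(-1) = -2*t)
H(q, L) = 2 + 3*L (H(q, L) = -2*(-1 - L) + L = (2 + 2*L) + L = 2 + 3*L)
f(O) = 1/(5*(48 + O)) (f(O) = 1/(5*(O + 48)) = 1/(5*(48 + O)))
f(H(6, 2))² = (1/(5*(48 + (2 + 3*2))))² = (1/(5*(48 + (2 + 6))))² = (1/(5*(48 + 8)))² = ((⅕)/56)² = ((⅕)*(1/56))² = (1/280)² = 1/78400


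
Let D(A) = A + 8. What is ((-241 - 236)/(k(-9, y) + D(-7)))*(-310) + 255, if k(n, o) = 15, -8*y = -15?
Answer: 75975/8 ≈ 9496.9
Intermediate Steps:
y = 15/8 (y = -⅛*(-15) = 15/8 ≈ 1.8750)
D(A) = 8 + A
((-241 - 236)/(k(-9, y) + D(-7)))*(-310) + 255 = ((-241 - 236)/(15 + (8 - 7)))*(-310) + 255 = -477/(15 + 1)*(-310) + 255 = -477/16*(-310) + 255 = 73935/8 + 255 = 75975/8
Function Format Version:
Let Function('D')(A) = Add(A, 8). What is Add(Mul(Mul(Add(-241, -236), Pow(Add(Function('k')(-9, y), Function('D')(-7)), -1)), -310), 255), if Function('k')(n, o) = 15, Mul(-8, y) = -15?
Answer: Rational(75975, 8) ≈ 9496.9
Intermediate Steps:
y = Rational(15, 8) (y = Mul(Rational(-1, 8), -15) = Rational(15, 8) ≈ 1.8750)
Function('D')(A) = Add(8, A)
Add(Mul(Mul(Add(-241, -236), Pow(Add(Function('k')(-9, y), Function('D')(-7)), -1)), -310), 255) = Add(Mul(Mul(Add(-241, -236), Pow(Add(15, Add(8, -7)), -1)), -310), 255) = Add(Mul(Mul(-477, Pow(Add(15, 1), -1)), -310), 255) = Add(Mul(Mul(-477, Pow(16, -1)), -310), 255) = Add(Mul(Mul(-477, Rational(1, 16)), -310), 255) = Add(Mul(Rational(-477, 16), -310), 255) = Add(Rational(73935, 8), 255) = Rational(75975, 8)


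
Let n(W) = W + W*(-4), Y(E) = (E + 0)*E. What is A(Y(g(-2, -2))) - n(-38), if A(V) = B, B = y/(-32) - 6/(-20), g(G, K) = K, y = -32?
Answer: -1127/10 ≈ -112.70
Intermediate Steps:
B = 13/10 (B = -32/(-32) - 6/(-20) = -32*(-1/32) - 6*(-1/20) = 1 + 3/10 = 13/10 ≈ 1.3000)
Y(E) = E**2 (Y(E) = E*E = E**2)
A(V) = 13/10
n(W) = -3*W (n(W) = W - 4*W = -3*W)
A(Y(g(-2, -2))) - n(-38) = 13/10 - (-3)*(-38) = 13/10 - 1*114 = 13/10 - 114 = -1127/10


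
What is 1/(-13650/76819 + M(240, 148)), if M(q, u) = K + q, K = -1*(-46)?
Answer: 76819/21956584 ≈ 0.0034987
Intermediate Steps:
K = 46
M(q, u) = 46 + q
1/(-13650/76819 + M(240, 148)) = 1/(-13650/76819 + (46 + 240)) = 1/(-13650*1/76819 + 286) = 1/(-13650/76819 + 286) = 1/(21956584/76819) = 76819/21956584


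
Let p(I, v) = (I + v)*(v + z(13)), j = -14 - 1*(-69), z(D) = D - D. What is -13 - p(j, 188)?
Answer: -45697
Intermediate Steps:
z(D) = 0
j = 55 (j = -14 + 69 = 55)
p(I, v) = v*(I + v) (p(I, v) = (I + v)*(v + 0) = (I + v)*v = v*(I + v))
-13 - p(j, 188) = -13 - 188*(55 + 188) = -13 - 188*243 = -13 - 1*45684 = -13 - 45684 = -45697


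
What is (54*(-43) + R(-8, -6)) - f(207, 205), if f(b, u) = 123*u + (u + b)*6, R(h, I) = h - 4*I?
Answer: -29993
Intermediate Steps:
f(b, u) = 6*b + 129*u (f(b, u) = 123*u + (b + u)*6 = 123*u + (6*b + 6*u) = 6*b + 129*u)
(54*(-43) + R(-8, -6)) - f(207, 205) = (54*(-43) + (-8 - 4*(-6))) - (6*207 + 129*205) = (-2322 + (-8 + 24)) - (1242 + 26445) = (-2322 + 16) - 1*27687 = -2306 - 27687 = -29993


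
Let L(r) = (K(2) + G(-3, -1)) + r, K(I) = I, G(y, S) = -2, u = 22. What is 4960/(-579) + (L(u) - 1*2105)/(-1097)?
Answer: -4235063/635163 ≈ -6.6677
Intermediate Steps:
L(r) = r (L(r) = (2 - 2) + r = 0 + r = r)
4960/(-579) + (L(u) - 1*2105)/(-1097) = 4960/(-579) + (22 - 1*2105)/(-1097) = 4960*(-1/579) + (22 - 2105)*(-1/1097) = -4960/579 - 2083*(-1/1097) = -4960/579 + 2083/1097 = -4235063/635163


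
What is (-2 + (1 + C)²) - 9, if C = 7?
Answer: 53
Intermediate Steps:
(-2 + (1 + C)²) - 9 = (-2 + (1 + 7)²) - 9 = (-2 + 8²) - 9 = (-2 + 64) - 9 = 62 - 9 = 53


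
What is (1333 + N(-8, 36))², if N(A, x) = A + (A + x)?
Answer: 1830609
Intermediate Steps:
N(A, x) = x + 2*A
(1333 + N(-8, 36))² = (1333 + (36 + 2*(-8)))² = (1333 + (36 - 16))² = (1333 + 20)² = 1353² = 1830609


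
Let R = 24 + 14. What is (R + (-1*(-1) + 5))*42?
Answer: 1848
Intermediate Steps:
R = 38
(R + (-1*(-1) + 5))*42 = (38 + (-1*(-1) + 5))*42 = (38 + (1 + 5))*42 = (38 + 6)*42 = 44*42 = 1848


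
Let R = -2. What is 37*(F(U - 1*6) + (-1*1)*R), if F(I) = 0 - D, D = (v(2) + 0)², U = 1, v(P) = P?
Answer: -74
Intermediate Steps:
D = 4 (D = (2 + 0)² = 2² = 4)
F(I) = -4 (F(I) = 0 - 1*4 = 0 - 4 = -4)
37*(F(U - 1*6) + (-1*1)*R) = 37*(-4 - 1*1*(-2)) = 37*(-4 - 1*(-2)) = 37*(-4 + 2) = 37*(-2) = -74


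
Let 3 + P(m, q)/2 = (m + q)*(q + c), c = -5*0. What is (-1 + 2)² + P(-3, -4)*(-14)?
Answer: -699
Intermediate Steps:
c = 0
P(m, q) = -6 + 2*q*(m + q) (P(m, q) = -6 + 2*((m + q)*(q + 0)) = -6 + 2*((m + q)*q) = -6 + 2*(q*(m + q)) = -6 + 2*q*(m + q))
(-1 + 2)² + P(-3, -4)*(-14) = (-1 + 2)² + (-6 + 2*(-4)² + 2*(-3)*(-4))*(-14) = 1² + (-6 + 2*16 + 24)*(-14) = 1 + (-6 + 32 + 24)*(-14) = 1 + 50*(-14) = 1 - 700 = -699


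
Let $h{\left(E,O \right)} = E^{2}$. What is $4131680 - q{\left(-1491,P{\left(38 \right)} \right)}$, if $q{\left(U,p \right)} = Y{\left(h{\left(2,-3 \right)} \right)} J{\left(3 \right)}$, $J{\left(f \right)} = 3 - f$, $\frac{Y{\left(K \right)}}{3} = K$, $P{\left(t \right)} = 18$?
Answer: $4131680$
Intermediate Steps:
$Y{\left(K \right)} = 3 K$
$q{\left(U,p \right)} = 0$ ($q{\left(U,p \right)} = 3 \cdot 2^{2} \left(3 - 3\right) = 3 \cdot 4 \left(3 - 3\right) = 12 \cdot 0 = 0$)
$4131680 - q{\left(-1491,P{\left(38 \right)} \right)} = 4131680 - 0 = 4131680 + 0 = 4131680$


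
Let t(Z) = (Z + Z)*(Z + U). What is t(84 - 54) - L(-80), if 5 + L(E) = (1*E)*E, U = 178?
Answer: 6085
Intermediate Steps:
t(Z) = 2*Z*(178 + Z) (t(Z) = (Z + Z)*(Z + 178) = (2*Z)*(178 + Z) = 2*Z*(178 + Z))
L(E) = -5 + E**2 (L(E) = -5 + (1*E)*E = -5 + E*E = -5 + E**2)
t(84 - 54) - L(-80) = 2*(84 - 54)*(178 + (84 - 54)) - (-5 + (-80)**2) = 2*30*(178 + 30) - (-5 + 6400) = 2*30*208 - 1*6395 = 12480 - 6395 = 6085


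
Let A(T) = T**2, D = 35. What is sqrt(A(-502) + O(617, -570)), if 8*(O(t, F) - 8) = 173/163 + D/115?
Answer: 2*sqrt(885507827843)/3749 ≈ 502.01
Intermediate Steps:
O(t, F) = 30632/3749 (O(t, F) = 8 + (173/163 + 35/115)/8 = 8 + (173*(1/163) + 35*(1/115))/8 = 8 + (173/163 + 7/23)/8 = 8 + (1/8)*(5120/3749) = 8 + 640/3749 = 30632/3749)
sqrt(A(-502) + O(617, -570)) = sqrt((-502)**2 + 30632/3749) = sqrt(252004 + 30632/3749) = sqrt(944793628/3749) = 2*sqrt(885507827843)/3749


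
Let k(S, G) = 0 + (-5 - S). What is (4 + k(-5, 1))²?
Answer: 16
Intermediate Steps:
k(S, G) = -5 - S
(4 + k(-5, 1))² = (4 + (-5 - 1*(-5)))² = (4 + (-5 + 5))² = (4 + 0)² = 4² = 16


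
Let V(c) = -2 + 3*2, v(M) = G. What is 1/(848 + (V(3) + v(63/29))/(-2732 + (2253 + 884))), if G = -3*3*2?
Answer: 405/343426 ≈ 0.0011793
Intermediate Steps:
G = -18 (G = -9*2 = -18)
v(M) = -18
V(c) = 4 (V(c) = -2 + 6 = 4)
1/(848 + (V(3) + v(63/29))/(-2732 + (2253 + 884))) = 1/(848 + (4 - 18)/(-2732 + (2253 + 884))) = 1/(848 - 14/(-2732 + 3137)) = 1/(848 - 14/405) = 1/(343426/405) = 405/343426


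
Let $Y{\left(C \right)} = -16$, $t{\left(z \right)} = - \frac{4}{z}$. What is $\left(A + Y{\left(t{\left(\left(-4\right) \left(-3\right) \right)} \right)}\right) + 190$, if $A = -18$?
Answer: $156$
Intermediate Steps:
$\left(A + Y{\left(t{\left(\left(-4\right) \left(-3\right) \right)} \right)}\right) + 190 = \left(-18 - 16\right) + 190 = -34 + 190 = 156$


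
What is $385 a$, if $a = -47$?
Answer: $-18095$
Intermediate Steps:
$385 a = 385 \left(-47\right) = -18095$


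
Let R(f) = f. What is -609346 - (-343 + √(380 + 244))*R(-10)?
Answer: -612776 + 40*√39 ≈ -6.1253e+5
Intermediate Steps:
-609346 - (-343 + √(380 + 244))*R(-10) = -609346 - (-343 + √(380 + 244))*(-10) = -609346 - (-343 + √624)*(-10) = -609346 - (-343 + 4*√39)*(-10) = -609346 - (3430 - 40*√39) = -609346 + (-3430 + 40*√39) = -612776 + 40*√39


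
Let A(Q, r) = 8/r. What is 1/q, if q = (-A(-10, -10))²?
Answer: 25/16 ≈ 1.5625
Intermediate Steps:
q = 16/25 (q = (-8/(-10))² = (-8*(-1)/10)² = (-1*(-⅘))² = (⅘)² = 16/25 ≈ 0.64000)
1/q = 1/(16/25) = 25/16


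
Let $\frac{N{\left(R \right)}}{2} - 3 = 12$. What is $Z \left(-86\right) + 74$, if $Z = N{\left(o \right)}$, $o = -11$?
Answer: $-2506$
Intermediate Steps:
$N{\left(R \right)} = 30$ ($N{\left(R \right)} = 6 + 2 \cdot 12 = 6 + 24 = 30$)
$Z = 30$
$Z \left(-86\right) + 74 = 30 \left(-86\right) + 74 = -2580 + 74 = -2506$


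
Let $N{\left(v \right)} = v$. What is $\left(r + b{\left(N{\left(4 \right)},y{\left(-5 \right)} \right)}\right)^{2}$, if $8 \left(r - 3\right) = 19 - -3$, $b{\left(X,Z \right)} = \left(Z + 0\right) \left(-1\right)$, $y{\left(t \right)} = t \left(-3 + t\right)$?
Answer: $\frac{18769}{16} \approx 1173.1$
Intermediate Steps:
$b{\left(X,Z \right)} = - Z$ ($b{\left(X,Z \right)} = Z \left(-1\right) = - Z$)
$r = \frac{23}{4}$ ($r = 3 + \frac{19 - -3}{8} = 3 + \frac{19 + 3}{8} = 3 + \frac{1}{8} \cdot 22 = 3 + \frac{11}{4} = \frac{23}{4} \approx 5.75$)
$\left(r + b{\left(N{\left(4 \right)},y{\left(-5 \right)} \right)}\right)^{2} = \left(\frac{23}{4} - - 5 \left(-3 - 5\right)\right)^{2} = \left(\frac{23}{4} - \left(-5\right) \left(-8\right)\right)^{2} = \left(\frac{23}{4} - 40\right)^{2} = \left(- \frac{137}{4}\right)^{2} = \frac{18769}{16}$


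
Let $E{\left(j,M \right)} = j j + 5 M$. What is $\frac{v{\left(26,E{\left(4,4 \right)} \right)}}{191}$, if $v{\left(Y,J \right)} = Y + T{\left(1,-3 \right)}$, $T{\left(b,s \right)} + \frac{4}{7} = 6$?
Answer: $\frac{220}{1337} \approx 0.16455$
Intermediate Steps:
$E{\left(j,M \right)} = j^{2} + 5 M$
$T{\left(b,s \right)} = \frac{38}{7}$ ($T{\left(b,s \right)} = - \frac{4}{7} + 6 = \frac{38}{7}$)
$v{\left(Y,J \right)} = \frac{38}{7} + Y$ ($v{\left(Y,J \right)} = Y + \frac{38}{7} = \frac{38}{7} + Y$)
$\frac{v{\left(26,E{\left(4,4 \right)} \right)}}{191} = \frac{\frac{38}{7} + 26}{191} = \frac{220}{7} \cdot \frac{1}{191} = \frac{220}{1337}$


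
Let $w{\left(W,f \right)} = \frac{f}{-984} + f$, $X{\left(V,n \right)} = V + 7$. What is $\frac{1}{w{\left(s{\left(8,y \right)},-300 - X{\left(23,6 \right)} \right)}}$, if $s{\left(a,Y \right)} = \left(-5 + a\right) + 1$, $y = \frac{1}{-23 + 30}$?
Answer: $- \frac{164}{54065} \approx -0.0030334$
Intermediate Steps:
$X{\left(V,n \right)} = 7 + V$
$y = \frac{1}{7} \approx 0.14286$
$s{\left(a,Y \right)} = -4 + a$
$w{\left(W,f \right)} = \frac{983 f}{984}$ ($w{\left(W,f \right)} = - \frac{f}{984} + f = \frac{983 f}{984}$)
$\frac{1}{w{\left(s{\left(8,y \right)},-300 - X{\left(23,6 \right)} \right)}} = \frac{1}{\frac{983}{984} \left(-300 - \left(7 + 23\right)\right)} = \frac{1}{\frac{983}{984} \left(-300 - 30\right)} = \frac{1}{\frac{983}{984} \left(-330\right)} = \frac{1}{- \frac{54065}{164}} = - \frac{164}{54065}$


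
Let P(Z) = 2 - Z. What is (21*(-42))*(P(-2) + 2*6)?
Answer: -14112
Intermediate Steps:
(21*(-42))*(P(-2) + 2*6) = (21*(-42))*((2 - 1*(-2)) + 2*6) = -882*((2 + 2) + 12) = -882*(4 + 12) = -882*16 = -14112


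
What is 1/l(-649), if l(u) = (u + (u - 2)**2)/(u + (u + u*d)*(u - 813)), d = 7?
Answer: 7590055/423152 ≈ 17.937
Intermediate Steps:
l(u) = (u + (-2 + u)**2)/(u + 8*u*(-813 + u)) (l(u) = (u + (u - 2)**2)/(u + (u + u*7)*(u - 813)) = (u + (-2 + u)**2)/(u + (u + 7*u)*(-813 + u)) = (u + (-2 + u)**2)/(u + (8*u)*(-813 + u)) = (u + (-2 + u)**2)/(u + 8*u*(-813 + u)))
1/l(-649) = 1/((-649 + (-2 - 649)**2)/((-649)*(-6503 + 8*(-649)))) = 1/(-(-649 + (-651)**2)/(649*(-6503 - 5192))) = 1/(-1/649*(-649 + 423801)/(-11695)) = 1/(-1/649*(-1/11695)*423152) = 1/(423152/7590055) = 7590055/423152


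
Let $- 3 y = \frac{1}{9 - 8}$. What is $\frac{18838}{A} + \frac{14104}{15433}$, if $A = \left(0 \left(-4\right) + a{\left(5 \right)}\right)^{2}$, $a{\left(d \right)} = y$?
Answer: $\frac{2616555790}{15433} \approx 1.6954 \cdot 10^{5}$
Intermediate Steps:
$y = - \frac{1}{3}$ ($y = - \frac{1}{3 \left(9 - 8\right)} = - \frac{1}{3 \cdot 1} = \left(- \frac{1}{3}\right) 1 = - \frac{1}{3} \approx -0.33333$)
$a{\left(d \right)} = - \frac{1}{3}$
$A = \frac{1}{9}$ ($A = \left(0 \left(-4\right) - \frac{1}{3}\right)^{2} = \left(0 - \frac{1}{3}\right)^{2} = \left(- \frac{1}{3}\right)^{2} = \frac{1}{9} \approx 0.11111$)
$\frac{18838}{A} + \frac{14104}{15433} = 18838 \frac{1}{\frac{1}{9}} + \frac{14104}{15433} = 18838 \cdot 9 + 14104 \cdot \frac{1}{15433} = 169542 + \frac{14104}{15433} = \frac{2616555790}{15433}$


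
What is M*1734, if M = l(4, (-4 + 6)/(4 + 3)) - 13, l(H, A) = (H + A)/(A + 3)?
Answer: -466446/23 ≈ -20280.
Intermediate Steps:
l(H, A) = (A + H)/(3 + A)
M = -269/23 (M = ((-4 + 6)/(4 + 3) + 4)/(3 + (-4 + 6)/(4 + 3)) - 13 = (2/7 + 4)/(3 + 2/7) - 13 = (30/7)/(23/7) - 13 = (7/23)*(30/7) - 13 = 30/23 - 13 = -269/23 ≈ -11.696)
M*1734 = -269/23*1734 = -466446/23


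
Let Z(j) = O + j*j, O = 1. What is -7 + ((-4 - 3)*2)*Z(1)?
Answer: -35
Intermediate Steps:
Z(j) = 1 + j² (Z(j) = 1 + j*j = 1 + j²)
-7 + ((-4 - 3)*2)*Z(1) = -7 + ((-4 - 3)*2)*(1 + 1²) = -7 + (-7*2)*(1 + 1) = -7 - 14*2 = -7 - 28 = -35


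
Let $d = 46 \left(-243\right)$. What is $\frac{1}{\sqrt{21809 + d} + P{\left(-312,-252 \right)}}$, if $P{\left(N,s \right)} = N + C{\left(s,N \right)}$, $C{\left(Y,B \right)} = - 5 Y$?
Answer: $\frac{948}{888073} - \frac{\sqrt{10631}}{888073} \approx 0.00095138$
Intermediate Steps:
$d = -11178$
$P{\left(N,s \right)} = N - 5 s$
$\frac{1}{\sqrt{21809 + d} + P{\left(-312,-252 \right)}} = \frac{1}{\sqrt{21809 - 11178} - -948} = \frac{1}{\sqrt{10631} + \left(-312 + 1260\right)} = \frac{1}{\sqrt{10631} + 948} = \frac{1}{948 + \sqrt{10631}}$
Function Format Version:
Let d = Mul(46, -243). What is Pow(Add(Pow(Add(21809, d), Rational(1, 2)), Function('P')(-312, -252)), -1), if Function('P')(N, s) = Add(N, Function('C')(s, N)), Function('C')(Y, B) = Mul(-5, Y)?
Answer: Add(Rational(948, 888073), Mul(Rational(-1, 888073), Pow(10631, Rational(1, 2)))) ≈ 0.00095138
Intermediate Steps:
d = -11178
Function('P')(N, s) = Add(N, Mul(-5, s))
Pow(Add(Pow(Add(21809, d), Rational(1, 2)), Function('P')(-312, -252)), -1) = Pow(Add(Pow(Add(21809, -11178), Rational(1, 2)), Add(-312, Mul(-5, -252))), -1) = Pow(Add(Pow(10631, Rational(1, 2)), Add(-312, 1260)), -1) = Pow(Add(Pow(10631, Rational(1, 2)), 948), -1) = Pow(Add(948, Pow(10631, Rational(1, 2))), -1)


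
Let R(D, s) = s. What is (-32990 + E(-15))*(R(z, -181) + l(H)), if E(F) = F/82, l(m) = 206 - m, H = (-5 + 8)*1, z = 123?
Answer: -29757145/41 ≈ -7.2578e+5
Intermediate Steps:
H = 3 (H = 3*1 = 3)
E(F) = F/82 (E(F) = F*(1/82) = F/82)
(-32990 + E(-15))*(R(z, -181) + l(H)) = (-32990 + (1/82)*(-15))*(-181 + (206 - 1*3)) = (-32990 - 15/82)*(-181 + (206 - 3)) = -2705195*(-181 + 203)/82 = -2705195/82*22 = -29757145/41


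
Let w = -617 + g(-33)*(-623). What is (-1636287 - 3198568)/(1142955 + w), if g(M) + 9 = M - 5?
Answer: -4834855/1171619 ≈ -4.1266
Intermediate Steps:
g(M) = -14 + M (g(M) = -9 + (M - 5) = -9 + (-5 + M) = -14 + M)
w = 28664 (w = -617 + (-14 - 33)*(-623) = -617 - 47*(-623) = -617 + 29281 = 28664)
(-1636287 - 3198568)/(1142955 + w) = (-1636287 - 3198568)/(1142955 + 28664) = -4834855/1171619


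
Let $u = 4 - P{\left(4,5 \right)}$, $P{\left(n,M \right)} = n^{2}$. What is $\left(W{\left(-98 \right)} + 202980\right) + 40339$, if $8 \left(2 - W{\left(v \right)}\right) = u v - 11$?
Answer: $\frac{1945403}{8} \approx 2.4318 \cdot 10^{5}$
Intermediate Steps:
$u = -12$ ($u = 4 - 4^{2} = 4 - 16 = -12$)
$W{\left(v \right)} = \frac{27}{8} + \frac{3 v}{2}$ ($W{\left(v \right)} = 2 - \frac{- 12 v - 11}{8} = 2 - \frac{-11 - 12 v}{8} = 2 + \left(\frac{11}{8} + \frac{3 v}{2}\right) = \frac{27}{8} + \frac{3 v}{2}$)
$\left(W{\left(-98 \right)} + 202980\right) + 40339 = \left(\left(\frac{27}{8} + \frac{3}{2} \left(-98\right)\right) + 202980\right) + 40339 = \left(\left(\frac{27}{8} - 147\right) + 202980\right) + 40339 = \left(- \frac{1149}{8} + 202980\right) + 40339 = \frac{1622691}{8} + 40339 = \frac{1945403}{8}$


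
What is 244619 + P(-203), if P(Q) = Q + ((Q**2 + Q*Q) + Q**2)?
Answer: 368043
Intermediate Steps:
P(Q) = Q + 3*Q**2 (P(Q) = Q + ((Q**2 + Q**2) + Q**2) = Q + (2*Q**2 + Q**2) = Q + 3*Q**2)
244619 + P(-203) = 244619 - 203*(1 + 3*(-203)) = 244619 - 203*(1 - 609) = 244619 - 203*(-608) = 244619 + 123424 = 368043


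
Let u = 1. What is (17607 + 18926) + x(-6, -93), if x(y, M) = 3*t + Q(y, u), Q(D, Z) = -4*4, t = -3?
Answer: 36508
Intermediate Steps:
Q(D, Z) = -16
x(y, M) = -25 (x(y, M) = 3*(-3) - 16 = -9 - 16 = -25)
(17607 + 18926) + x(-6, -93) = (17607 + 18926) - 25 = 36533 - 25 = 36508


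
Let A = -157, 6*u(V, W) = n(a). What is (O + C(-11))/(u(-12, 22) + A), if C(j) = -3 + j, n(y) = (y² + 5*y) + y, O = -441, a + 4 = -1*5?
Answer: 182/61 ≈ 2.9836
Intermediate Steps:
a = -9 (a = -4 - 1*5 = -4 - 5 = -9)
n(y) = y² + 6*y
u(V, W) = 9/2 (u(V, W) = (-9*(6 - 9))/6 = (-9*(-3))/6 = (⅙)*27 = 9/2)
(O + C(-11))/(u(-12, 22) + A) = (-441 + (-3 - 11))/(9/2 - 157) = (-441 - 14)/(-305/2) = -455*(-2/305) = 182/61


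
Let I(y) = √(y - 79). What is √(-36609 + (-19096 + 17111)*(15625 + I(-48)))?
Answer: √(-31052234 - 1985*I*√127) ≈ 2.01 - 5572.5*I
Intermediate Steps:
I(y) = √(-79 + y)
√(-36609 + (-19096 + 17111)*(15625 + I(-48))) = √(-36609 + (-19096 + 17111)*(15625 + √(-79 - 48))) = √(-36609 - 1985*(15625 + √(-127))) = √(-36609 - 1985*(15625 + I*√127)) = √(-36609 + (-31015625 - 1985*I*√127)) = √(-31052234 - 1985*I*√127)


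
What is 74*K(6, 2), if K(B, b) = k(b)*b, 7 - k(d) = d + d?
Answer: 444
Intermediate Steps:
k(d) = 7 - 2*d (k(d) = 7 - (d + d) = 7 - 2*d)
K(B, b) = b*(7 - 2*b) (K(B, b) = (7 - 2*b)*b = b*(7 - 2*b))
74*K(6, 2) = 74*(2*(7 - 2*2)) = 74*(2*(7 - 4)) = 74*(2*3) = 74*6 = 444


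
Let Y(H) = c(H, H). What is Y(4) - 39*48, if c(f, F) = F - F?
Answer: -1872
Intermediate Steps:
c(f, F) = 0
Y(H) = 0
Y(4) - 39*48 = 0 - 39*48 = 0 - 1872 = -1872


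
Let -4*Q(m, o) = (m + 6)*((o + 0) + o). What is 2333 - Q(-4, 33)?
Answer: 2366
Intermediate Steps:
Q(m, o) = -o*(6 + m)/2 (Q(m, o) = -(m + 6)*((o + 0) + o)/4 = -(6 + m)*(o + o)/4 = -(6 + m)*2*o/4 = -o*(6 + m)/2)
2333 - Q(-4, 33) = 2333 - (-1)*33*(6 - 4)/2 = 2333 - (-1)*33*2/2 = 2333 - 1*(-33) = 2333 + 33 = 2366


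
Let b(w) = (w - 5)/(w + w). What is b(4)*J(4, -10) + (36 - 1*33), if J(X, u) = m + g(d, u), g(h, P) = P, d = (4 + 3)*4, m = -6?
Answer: 5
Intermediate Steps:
d = 28 (d = 7*4 = 28)
J(X, u) = -6 + u
b(w) = (-5 + w)/(2*w) (b(w) = (-5 + w)/((2*w)) = (-5 + w)*(1/(2*w)) = (-5 + w)/(2*w))
b(4)*J(4, -10) + (36 - 1*33) = ((½)*(-5 + 4)/4)*(-6 - 10) + (36 - 1*33) = ((½)*(¼)*(-1))*(-16) + (36 - 33) = -⅛*(-16) + 3 = 2 + 3 = 5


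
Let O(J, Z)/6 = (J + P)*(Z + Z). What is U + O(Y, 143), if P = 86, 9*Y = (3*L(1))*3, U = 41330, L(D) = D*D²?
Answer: 190622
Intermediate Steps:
L(D) = D³
Y = 1 (Y = ((3*1³)*3)/9 = ((3*1)*3)/9 = (3*3)/9 = (⅑)*9 = 1)
O(J, Z) = 12*Z*(86 + J) (O(J, Z) = 6*((J + 86)*(Z + Z)) = 6*((86 + J)*(2*Z)) = 6*(2*Z*(86 + J)) = 12*Z*(86 + J))
U + O(Y, 143) = 41330 + 12*143*(86 + 1) = 41330 + 12*143*87 = 41330 + 149292 = 190622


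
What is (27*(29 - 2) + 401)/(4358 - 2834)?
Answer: 565/762 ≈ 0.74147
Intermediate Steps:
(27*(29 - 2) + 401)/(4358 - 2834) = (27*27 + 401)/1524 = (729 + 401)*(1/1524) = 1130*(1/1524) = 565/762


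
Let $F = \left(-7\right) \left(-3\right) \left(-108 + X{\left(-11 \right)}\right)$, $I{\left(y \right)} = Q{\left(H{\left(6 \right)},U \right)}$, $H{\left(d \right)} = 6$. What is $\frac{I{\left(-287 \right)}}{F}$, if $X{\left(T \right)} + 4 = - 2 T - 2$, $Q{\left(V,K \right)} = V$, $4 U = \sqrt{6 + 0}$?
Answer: $- \frac{1}{322} \approx -0.0031056$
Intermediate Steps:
$U = \frac{\sqrt{6}}{4}$ ($U = \frac{\sqrt{6 + 0}}{4} = \frac{\sqrt{6}}{4} \approx 0.61237$)
$I{\left(y \right)} = 6$
$X{\left(T \right)} = -6 - 2 T$ ($X{\left(T \right)} = -4 - \left(2 + 2 T\right) = -6 - 2 T$)
$F = -1932$ ($F = \left(-7\right) \left(-3\right) \left(-108 - -16\right) = 21 \left(-108 + \left(-6 + 22\right)\right) = 21 \left(-108 + 16\right) = 21 \left(-92\right) = -1932$)
$\frac{I{\left(-287 \right)}}{F} = \frac{6}{-1932} = 6 \left(- \frac{1}{1932}\right) = - \frac{1}{322}$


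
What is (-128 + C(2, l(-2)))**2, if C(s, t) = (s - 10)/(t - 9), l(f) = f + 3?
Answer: 16129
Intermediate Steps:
l(f) = 3 + f
C(s, t) = (-10 + s)/(-9 + t)
(-128 + C(2, l(-2)))**2 = (-128 + (-10 + 2)/(-9 + (3 - 2)))**2 = (-128 - 8/(-9 + 1))**2 = (-128 - 8/(-8))**2 = (-128 - 1/8*(-8))**2 = (-128 + 1)**2 = (-127)**2 = 16129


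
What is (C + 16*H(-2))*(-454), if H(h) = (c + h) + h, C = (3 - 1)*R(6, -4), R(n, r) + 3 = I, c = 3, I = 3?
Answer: 7264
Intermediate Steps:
R(n, r) = 0 (R(n, r) = -3 + 3 = 0)
C = 0 (C = (3 - 1)*0 = 2*0 = 0)
H(h) = 3 + 2*h (H(h) = (3 + h) + h = 3 + 2*h)
(C + 16*H(-2))*(-454) = (0 + 16*(3 + 2*(-2)))*(-454) = (0 + 16*(3 - 4))*(-454) = (0 + 16*(-1))*(-454) = (0 - 16)*(-454) = -16*(-454) = 7264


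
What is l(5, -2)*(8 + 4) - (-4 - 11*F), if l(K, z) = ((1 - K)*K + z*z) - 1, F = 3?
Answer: -167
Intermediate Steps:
l(K, z) = -1 + z² + K*(1 - K) (l(K, z) = (K*(1 - K) + z²) - 1 = (z² + K*(1 - K)) - 1 = -1 + z² + K*(1 - K))
l(5, -2)*(8 + 4) - (-4 - 11*F) = (-1 + 5 + (-2)² - 1*5²)*(8 + 4) - (-4 - 11*3) = (-1 + 5 + 4 - 1*25)*12 - (-4 - 33) = (-1 + 5 + 4 - 25)*12 - 1*(-37) = -17*12 + 37 = -204 + 37 = -167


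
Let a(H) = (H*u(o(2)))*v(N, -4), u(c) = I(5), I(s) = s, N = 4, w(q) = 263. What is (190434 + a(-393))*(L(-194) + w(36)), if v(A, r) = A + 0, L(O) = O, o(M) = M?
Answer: 12597606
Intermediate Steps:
u(c) = 5
v(A, r) = A
a(H) = 20*H (a(H) = (H*5)*4 = (5*H)*4 = 20*H)
(190434 + a(-393))*(L(-194) + w(36)) = (190434 + 20*(-393))*(-194 + 263) = (190434 - 7860)*69 = 182574*69 = 12597606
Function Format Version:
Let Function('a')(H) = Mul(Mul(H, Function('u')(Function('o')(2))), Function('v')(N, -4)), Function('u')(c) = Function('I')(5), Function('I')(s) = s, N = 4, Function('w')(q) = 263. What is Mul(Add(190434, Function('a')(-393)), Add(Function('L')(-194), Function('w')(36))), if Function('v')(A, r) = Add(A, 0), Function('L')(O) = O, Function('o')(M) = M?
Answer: 12597606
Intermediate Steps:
Function('u')(c) = 5
Function('v')(A, r) = A
Function('a')(H) = Mul(20, H) (Function('a')(H) = Mul(Mul(H, 5), 4) = Mul(Mul(5, H), 4) = Mul(20, H))
Mul(Add(190434, Function('a')(-393)), Add(Function('L')(-194), Function('w')(36))) = Mul(Add(190434, Mul(20, -393)), Add(-194, 263)) = Mul(Add(190434, -7860), 69) = Mul(182574, 69) = 12597606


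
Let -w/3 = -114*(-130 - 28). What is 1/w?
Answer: -1/54036 ≈ -1.8506e-5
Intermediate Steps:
w = -54036 (w = -(-342)*(-130 - 28) = -(-342)*(-158) = -3*18012 = -54036)
1/w = 1/(-54036) = -1/54036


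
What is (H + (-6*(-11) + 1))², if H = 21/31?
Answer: 4401604/961 ≈ 4580.2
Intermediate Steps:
H = 21/31 (H = 21*(1/31) = 21/31 ≈ 0.67742)
(H + (-6*(-11) + 1))² = (21/31 + (-6*(-11) + 1))² = (21/31 + (66 + 1))² = (21/31 + 67)² = (2098/31)² = 4401604/961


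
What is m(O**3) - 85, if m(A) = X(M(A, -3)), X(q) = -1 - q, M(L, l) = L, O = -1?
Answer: -85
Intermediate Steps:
m(A) = -1 - A
m(O**3) - 85 = (-1 - 1*(-1)**3) - 85 = (-1 - 1*(-1)) - 85 = (-1 + 1) - 85 = 0 - 85 = -85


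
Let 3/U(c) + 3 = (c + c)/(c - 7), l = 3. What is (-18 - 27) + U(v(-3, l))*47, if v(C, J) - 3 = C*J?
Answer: -1016/9 ≈ -112.89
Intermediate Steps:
v(C, J) = 3 + C*J
U(c) = 3/(-3 + 2*c/(-7 + c)) (U(c) = 3/(-3 + (c + c)/(c - 7)) = 3/(-3 + (2*c)/(-7 + c)) = 3/(-3 + 2*c/(-7 + c)))
(-18 - 27) + U(v(-3, l))*47 = (-18 - 27) + (3*(7 - (3 - 3*3))/(-21 + (3 - 3*3)))*47 = -45 + (3*(7 - (3 - 9))/(-21 + (3 - 9)))*47 = -45 + (3*(7 - 1*(-6))/(-21 - 6))*47 = -45 + (3*(7 + 6)/(-27))*47 = -45 + (3*(-1/27)*13)*47 = -45 - 13/9*47 = -45 - 611/9 = -1016/9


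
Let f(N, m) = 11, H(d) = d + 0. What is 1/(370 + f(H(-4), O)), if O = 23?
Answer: 1/381 ≈ 0.0026247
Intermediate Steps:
H(d) = d
1/(370 + f(H(-4), O)) = 1/(370 + 11) = 1/381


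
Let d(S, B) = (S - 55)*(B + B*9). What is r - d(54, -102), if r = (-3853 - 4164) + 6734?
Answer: -2303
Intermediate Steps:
d(S, B) = 10*B*(-55 + S) (d(S, B) = (-55 + S)*(B + 9*B) = (-55 + S)*(10*B) = 10*B*(-55 + S))
r = -1283 (r = -8017 + 6734 = -1283)
r - d(54, -102) = -1283 - 10*(-102)*(-55 + 54) = -1283 - 10*(-102)*(-1) = -1283 - 1*1020 = -1283 - 1020 = -2303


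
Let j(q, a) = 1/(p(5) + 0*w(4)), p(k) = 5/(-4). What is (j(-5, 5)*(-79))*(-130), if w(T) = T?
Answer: -8216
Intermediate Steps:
p(k) = -5/4 (p(k) = 5*(-¼) = -5/4)
j(q, a) = -⅘ (j(q, a) = 1/(-5/4 + 0*4) = 1/(-5/4 + 0) = 1/(-5/4) = -⅘)
(j(-5, 5)*(-79))*(-130) = -⅘*(-79)*(-130) = (316/5)*(-130) = -8216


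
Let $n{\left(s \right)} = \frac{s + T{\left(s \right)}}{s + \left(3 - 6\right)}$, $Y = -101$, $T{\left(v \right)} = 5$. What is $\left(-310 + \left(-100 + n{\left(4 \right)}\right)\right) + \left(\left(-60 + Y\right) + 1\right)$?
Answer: $-561$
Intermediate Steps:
$n{\left(s \right)} = \frac{5 + s}{-3 + s}$ ($n{\left(s \right)} = \frac{s + 5}{s + \left(3 - 6\right)} = \frac{5 + s}{s + \left(3 - 6\right)} = \frac{5 + s}{s - 3} = \frac{5 + s}{-3 + s}$)
$\left(-310 + \left(-100 + n{\left(4 \right)}\right)\right) + \left(\left(-60 + Y\right) + 1\right) = \left(-310 - \left(100 - \frac{5 + 4}{-3 + 4}\right)\right) + \left(\left(-60 - 101\right) + 1\right) = \left(-310 - \left(100 - 1^{-1} \cdot 9\right)\right) + \left(-161 + 1\right) = \left(-310 + \left(-100 + 1 \cdot 9\right)\right) - 160 = \left(-310 + \left(-100 + 9\right)\right) - 160 = \left(-310 - 91\right) - 160 = -401 - 160 = -561$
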